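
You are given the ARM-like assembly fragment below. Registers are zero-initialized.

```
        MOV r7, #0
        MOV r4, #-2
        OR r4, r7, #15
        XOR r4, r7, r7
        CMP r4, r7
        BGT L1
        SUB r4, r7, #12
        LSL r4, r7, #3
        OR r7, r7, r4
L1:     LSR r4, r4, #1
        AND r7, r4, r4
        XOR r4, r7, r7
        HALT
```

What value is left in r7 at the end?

r7=0
r4=-2
r4=0|15=15
r4=0^0=0
CMP r4, r7  (cmp 0,0)
BGT L1: not taken
r4=0-12=-12
r4=0<<3=0
r7=0|0=0
r4=0>>1=0
r7=0&0=0
r4=0^0=0
halt.

0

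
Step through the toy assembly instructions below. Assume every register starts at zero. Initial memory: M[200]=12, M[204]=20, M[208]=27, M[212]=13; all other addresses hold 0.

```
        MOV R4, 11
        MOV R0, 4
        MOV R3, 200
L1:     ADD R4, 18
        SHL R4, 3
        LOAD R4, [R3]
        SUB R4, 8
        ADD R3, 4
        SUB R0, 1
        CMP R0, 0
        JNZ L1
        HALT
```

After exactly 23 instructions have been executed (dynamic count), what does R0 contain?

2

MOV R4, 11 → R4=11
MOV R0, 4 → R0=4
MOV R3, 200 → R3=200
ADD R4, 18 → R4=11+18=29
SHL R4, 3 → R4=29<<3=232
LOAD R4, [R3] → R4=M[200]=12
SUB R4, 8 → R4=12-8=4
ADD R3, 4 → R3=200+4=204
SUB R0, 1 → R0=4-1=3
CMP R0, 0  (cmp 3,0)
JNZ L1: taken
ADD R4, 18 → R4=4+18=22
SHL R4, 3 → R4=22<<3=176
LOAD R4, [R3] → R4=M[204]=20
SUB R4, 8 → R4=20-8=12
ADD R3, 4 → R3=204+4=208
SUB R0, 1 → R0=3-1=2
CMP R0, 0  (cmp 2,0)
JNZ L1: taken
ADD R4, 18 → R4=12+18=30
SHL R4, 3 → R4=30<<3=240
LOAD R4, [R3] → R4=M[208]=27
SUB R4, 8 → R4=27-8=19
After step 23: R0 = 2.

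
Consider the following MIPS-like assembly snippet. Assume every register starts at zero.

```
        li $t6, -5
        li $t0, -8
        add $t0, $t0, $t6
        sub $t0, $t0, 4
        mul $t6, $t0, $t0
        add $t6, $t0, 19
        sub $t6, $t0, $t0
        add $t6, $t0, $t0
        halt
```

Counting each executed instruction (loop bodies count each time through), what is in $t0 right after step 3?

li $t6, -5 → $t6=-5
li $t0, -8 → $t0=-8
add $t0, $t0, $t6 → $t0=(-8)+(-5)=-13
After step 3: $t0 = -13.

-13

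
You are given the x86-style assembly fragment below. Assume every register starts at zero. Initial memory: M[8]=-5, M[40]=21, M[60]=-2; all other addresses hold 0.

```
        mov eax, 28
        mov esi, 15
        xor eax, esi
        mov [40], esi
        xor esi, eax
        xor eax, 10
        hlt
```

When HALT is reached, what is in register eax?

25

mov eax, 28 → eax=28
mov esi, 15 → esi=15
xor eax, esi → eax=28^15=19
mov [40], esi → M[40]=15
xor esi, eax → esi=15^19=28
xor eax, 10 → eax=19^10=25
halt.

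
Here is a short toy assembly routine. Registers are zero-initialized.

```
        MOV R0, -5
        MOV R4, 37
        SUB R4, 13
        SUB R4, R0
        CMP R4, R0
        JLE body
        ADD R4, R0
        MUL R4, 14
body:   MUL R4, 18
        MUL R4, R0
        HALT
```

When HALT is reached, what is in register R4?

-30240

after MOV R0, -5: R0=-5
after MOV R4, 37: R4=37
after SUB R4, 13: R4=37-13=24
after SUB R4, R0: R4=24-(-5)=29
CMP R4, R0  (cmp 29,-5)
JLE body: not taken
after ADD R4, R0: R4=29+(-5)=24
after MUL R4, 14: R4=24*14=336
after MUL R4, 18: R4=336*18=6048
after MUL R4, R0: R4=6048*(-5)=-30240
halt.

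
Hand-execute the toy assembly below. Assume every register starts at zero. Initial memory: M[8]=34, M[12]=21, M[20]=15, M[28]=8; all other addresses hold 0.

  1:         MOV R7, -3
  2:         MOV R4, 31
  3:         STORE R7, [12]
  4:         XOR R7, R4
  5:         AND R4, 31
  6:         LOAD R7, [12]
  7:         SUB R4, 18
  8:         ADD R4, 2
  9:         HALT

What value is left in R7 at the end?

after MOV R7, -3: R7=-3
after MOV R4, 31: R4=31
STORE R7, [12] → M[12]=-3
after XOR R7, R4: R7=(-3)^31=-30
after AND R4, 31: R4=31&31=31
after LOAD R7, [12]: R7=M[12]=-3
after SUB R4, 18: R4=31-18=13
after ADD R4, 2: R4=13+2=15
halt.

-3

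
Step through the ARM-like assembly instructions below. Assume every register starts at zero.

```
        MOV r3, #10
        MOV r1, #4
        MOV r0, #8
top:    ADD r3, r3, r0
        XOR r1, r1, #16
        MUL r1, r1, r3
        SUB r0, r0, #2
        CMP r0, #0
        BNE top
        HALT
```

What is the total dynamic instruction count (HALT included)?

after MOV r3, #10: r3=10
after MOV r1, #4: r1=4
after MOV r0, #8: r0=8
after ADD r3, r3, r0: r3=10+8=18
after XOR r1, r1, #16: r1=4^16=20
after MUL r1, r1, r3: r1=20*18=360
after SUB r0, r0, #2: r0=8-2=6
CMP r0, #0  (cmp 6,0)
BNE top: taken
after ADD r3, r3, r0: r3=18+6=24
after XOR r1, r1, #16: r1=360^16=376
after MUL r1, r1, r3: r1=376*24=9024
after SUB r0, r0, #2: r0=6-2=4
CMP r0, #0  (cmp 4,0)
BNE top: taken
after ADD r3, r3, r0: r3=24+4=28
after XOR r1, r1, #16: r1=9024^16=9040
after MUL r1, r1, r3: r1=9040*28=253120
after SUB r0, r0, #2: r0=4-2=2
CMP r0, #0  (cmp 2,0)
BNE top: taken
after ADD r3, r3, r0: r3=28+2=30
after XOR r1, r1, #16: r1=253120^16=253136
after MUL r1, r1, r3: r1=253136*30=7594080
after SUB r0, r0, #2: r0=2-2=0
CMP r0, #0  (cmp 0,0)
BNE top: not taken
halt.
Total executed instructions: 28.

28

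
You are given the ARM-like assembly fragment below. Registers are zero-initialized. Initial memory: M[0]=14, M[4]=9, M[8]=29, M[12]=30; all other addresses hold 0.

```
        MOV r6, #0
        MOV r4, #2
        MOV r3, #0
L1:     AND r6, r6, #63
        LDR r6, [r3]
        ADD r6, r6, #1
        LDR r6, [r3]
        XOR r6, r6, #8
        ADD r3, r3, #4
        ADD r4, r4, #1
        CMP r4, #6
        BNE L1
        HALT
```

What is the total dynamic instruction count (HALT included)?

MOV r6, #0 → r6=0
MOV r4, #2 → r4=2
MOV r3, #0 → r3=0
AND r6, r6, #63 → r6=0&63=0
LDR r6, [r3] → r6=M[0]=14
ADD r6, r6, #1 → r6=14+1=15
LDR r6, [r3] → r6=M[0]=14
XOR r6, r6, #8 → r6=14^8=6
ADD r3, r3, #4 → r3=0+4=4
ADD r4, r4, #1 → r4=2+1=3
CMP r4, #6  (cmp 3,6)
BNE L1: taken
AND r6, r6, #63 → r6=6&63=6
LDR r6, [r3] → r6=M[4]=9
ADD r6, r6, #1 → r6=9+1=10
LDR r6, [r3] → r6=M[4]=9
XOR r6, r6, #8 → r6=9^8=1
ADD r3, r3, #4 → r3=4+4=8
ADD r4, r4, #1 → r4=3+1=4
CMP r4, #6  (cmp 4,6)
BNE L1: taken
AND r6, r6, #63 → r6=1&63=1
LDR r6, [r3] → r6=M[8]=29
ADD r6, r6, #1 → r6=29+1=30
LDR r6, [r3] → r6=M[8]=29
XOR r6, r6, #8 → r6=29^8=21
ADD r3, r3, #4 → r3=8+4=12
ADD r4, r4, #1 → r4=4+1=5
CMP r4, #6  (cmp 5,6)
BNE L1: taken
AND r6, r6, #63 → r6=21&63=21
LDR r6, [r3] → r6=M[12]=30
ADD r6, r6, #1 → r6=30+1=31
LDR r6, [r3] → r6=M[12]=30
XOR r6, r6, #8 → r6=30^8=22
ADD r3, r3, #4 → r3=12+4=16
ADD r4, r4, #1 → r4=5+1=6
CMP r4, #6  (cmp 6,6)
BNE L1: not taken
halt.
Total executed instructions: 40.

40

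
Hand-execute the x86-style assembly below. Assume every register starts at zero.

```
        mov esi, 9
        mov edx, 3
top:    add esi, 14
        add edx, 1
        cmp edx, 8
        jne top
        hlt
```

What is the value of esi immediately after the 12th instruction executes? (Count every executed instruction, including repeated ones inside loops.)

esi=9
edx=3
esi=9+14=23
edx=3+1=4
cmp edx, 8  (cmp 4,8)
jne top: taken
esi=23+14=37
edx=4+1=5
cmp edx, 8  (cmp 5,8)
jne top: taken
esi=37+14=51
edx=5+1=6
After step 12: esi = 51.

51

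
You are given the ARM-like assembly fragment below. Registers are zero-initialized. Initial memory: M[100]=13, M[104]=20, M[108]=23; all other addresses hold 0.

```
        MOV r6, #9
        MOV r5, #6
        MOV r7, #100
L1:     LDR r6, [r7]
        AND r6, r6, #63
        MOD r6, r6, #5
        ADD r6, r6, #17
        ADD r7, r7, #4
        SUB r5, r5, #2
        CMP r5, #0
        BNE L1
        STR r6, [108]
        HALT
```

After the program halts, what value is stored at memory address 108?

20

after MOV r6, #9: r6=9
after MOV r5, #6: r5=6
after MOV r7, #100: r7=100
after LDR r6, [r7]: r6=M[100]=13
after AND r6, r6, #63: r6=13&63=13
after MOD r6, r6, #5: r6=13%5=3
after ADD r6, r6, #17: r6=3+17=20
after ADD r7, r7, #4: r7=100+4=104
after SUB r5, r5, #2: r5=6-2=4
CMP r5, #0  (cmp 4,0)
BNE L1: taken
after LDR r6, [r7]: r6=M[104]=20
after AND r6, r6, #63: r6=20&63=20
after MOD r6, r6, #5: r6=20%5=0
after ADD r6, r6, #17: r6=0+17=17
after ADD r7, r7, #4: r7=104+4=108
after SUB r5, r5, #2: r5=4-2=2
CMP r5, #0  (cmp 2,0)
BNE L1: taken
after LDR r6, [r7]: r6=M[108]=23
after AND r6, r6, #63: r6=23&63=23
after MOD r6, r6, #5: r6=23%5=3
after ADD r6, r6, #17: r6=3+17=20
after ADD r7, r7, #4: r7=108+4=112
after SUB r5, r5, #2: r5=2-2=0
CMP r5, #0  (cmp 0,0)
BNE L1: not taken
STR r6, [108] → M[108]=20
halt.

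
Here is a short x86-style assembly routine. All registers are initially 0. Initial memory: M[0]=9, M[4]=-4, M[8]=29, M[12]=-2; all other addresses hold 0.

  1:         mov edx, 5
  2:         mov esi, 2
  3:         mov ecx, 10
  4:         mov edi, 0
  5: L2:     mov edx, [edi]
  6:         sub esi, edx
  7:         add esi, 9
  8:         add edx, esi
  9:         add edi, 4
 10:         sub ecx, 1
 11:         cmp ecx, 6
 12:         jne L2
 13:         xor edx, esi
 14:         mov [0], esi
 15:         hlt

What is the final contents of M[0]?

6

after mov edx, 5: edx=5
after mov esi, 2: esi=2
after mov ecx, 10: ecx=10
after mov edi, 0: edi=0
after mov edx, [edi]: edx=M[0]=9
after sub esi, edx: esi=2-9=-7
after add esi, 9: esi=(-7)+9=2
after add edx, esi: edx=9+2=11
after add edi, 4: edi=0+4=4
after sub ecx, 1: ecx=10-1=9
cmp ecx, 6  (cmp 9,6)
jne L2: taken
after mov edx, [edi]: edx=M[4]=-4
after sub esi, edx: esi=2-(-4)=6
after add esi, 9: esi=6+9=15
after add edx, esi: edx=(-4)+15=11
after add edi, 4: edi=4+4=8
after sub ecx, 1: ecx=9-1=8
cmp ecx, 6  (cmp 8,6)
jne L2: taken
after mov edx, [edi]: edx=M[8]=29
after sub esi, edx: esi=15-29=-14
after add esi, 9: esi=(-14)+9=-5
after add edx, esi: edx=29+(-5)=24
after add edi, 4: edi=8+4=12
after sub ecx, 1: ecx=8-1=7
cmp ecx, 6  (cmp 7,6)
jne L2: taken
after mov edx, [edi]: edx=M[12]=-2
after sub esi, edx: esi=(-5)-(-2)=-3
after add esi, 9: esi=(-3)+9=6
after add edx, esi: edx=(-2)+6=4
after add edi, 4: edi=12+4=16
after sub ecx, 1: ecx=7-1=6
cmp ecx, 6  (cmp 6,6)
jne L2: not taken
after xor edx, esi: edx=4^6=2
mov [0], esi → M[0]=6
halt.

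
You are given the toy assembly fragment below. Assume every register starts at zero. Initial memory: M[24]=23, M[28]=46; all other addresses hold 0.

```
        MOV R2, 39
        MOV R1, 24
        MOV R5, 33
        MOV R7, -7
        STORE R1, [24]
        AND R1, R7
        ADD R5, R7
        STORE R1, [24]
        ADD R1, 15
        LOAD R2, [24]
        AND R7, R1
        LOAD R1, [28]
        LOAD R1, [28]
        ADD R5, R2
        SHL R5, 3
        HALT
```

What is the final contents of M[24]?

24

MOV R2, 39 → R2=39
MOV R1, 24 → R1=24
MOV R5, 33 → R5=33
MOV R7, -7 → R7=-7
STORE R1, [24] → M[24]=24
AND R1, R7 → R1=24&(-7)=24
ADD R5, R7 → R5=33+(-7)=26
STORE R1, [24] → M[24]=24
ADD R1, 15 → R1=24+15=39
LOAD R2, [24] → R2=M[24]=24
AND R7, R1 → R7=(-7)&39=33
LOAD R1, [28] → R1=M[28]=46
LOAD R1, [28] → R1=M[28]=46
ADD R5, R2 → R5=26+24=50
SHL R5, 3 → R5=50<<3=400
halt.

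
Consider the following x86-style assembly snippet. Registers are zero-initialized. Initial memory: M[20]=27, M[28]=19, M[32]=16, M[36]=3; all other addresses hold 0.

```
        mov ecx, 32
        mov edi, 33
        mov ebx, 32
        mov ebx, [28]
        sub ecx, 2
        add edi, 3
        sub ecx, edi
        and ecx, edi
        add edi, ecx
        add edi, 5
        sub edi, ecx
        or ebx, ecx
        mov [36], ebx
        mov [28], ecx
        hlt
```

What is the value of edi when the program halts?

after mov ecx, 32: ecx=32
after mov edi, 33: edi=33
after mov ebx, 32: ebx=32
after mov ebx, [28]: ebx=M[28]=19
after sub ecx, 2: ecx=32-2=30
after add edi, 3: edi=33+3=36
after sub ecx, edi: ecx=30-36=-6
after and ecx, edi: ecx=(-6)&36=32
after add edi, ecx: edi=36+32=68
after add edi, 5: edi=68+5=73
after sub edi, ecx: edi=73-32=41
after or ebx, ecx: ebx=19|32=51
mov [36], ebx → M[36]=51
mov [28], ecx → M[28]=32
halt.

41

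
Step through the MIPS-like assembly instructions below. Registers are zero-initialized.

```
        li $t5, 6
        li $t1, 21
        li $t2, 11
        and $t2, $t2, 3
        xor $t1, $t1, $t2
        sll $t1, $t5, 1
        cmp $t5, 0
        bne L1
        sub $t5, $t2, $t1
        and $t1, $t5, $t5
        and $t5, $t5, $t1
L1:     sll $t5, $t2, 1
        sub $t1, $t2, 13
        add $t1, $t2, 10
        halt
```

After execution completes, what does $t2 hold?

after li $t5, 6: $t5=6
after li $t1, 21: $t1=21
after li $t2, 11: $t2=11
after and $t2, $t2, 3: $t2=11&3=3
after xor $t1, $t1, $t2: $t1=21^3=22
after sll $t1, $t5, 1: $t1=6<<1=12
cmp $t5, 0  (cmp 6,0)
bne L1: taken
after sll $t5, $t2, 1: $t5=3<<1=6
after sub $t1, $t2, 13: $t1=3-13=-10
after add $t1, $t2, 10: $t1=3+10=13
halt.

3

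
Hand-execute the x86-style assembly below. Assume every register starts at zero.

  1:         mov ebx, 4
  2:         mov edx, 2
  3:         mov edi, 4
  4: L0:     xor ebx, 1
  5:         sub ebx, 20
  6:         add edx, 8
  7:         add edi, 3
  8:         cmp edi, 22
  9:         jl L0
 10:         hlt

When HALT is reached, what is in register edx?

50

ebx=4
edx=2
edi=4
ebx=4^1=5
ebx=5-20=-15
edx=2+8=10
edi=4+3=7
cmp edi, 22  (cmp 7,22)
jl L0: taken
ebx=(-15)^1=-16
ebx=(-16)-20=-36
edx=10+8=18
edi=7+3=10
cmp edi, 22  (cmp 10,22)
jl L0: taken
ebx=(-36)^1=-35
ebx=(-35)-20=-55
edx=18+8=26
edi=10+3=13
cmp edi, 22  (cmp 13,22)
jl L0: taken
ebx=(-55)^1=-56
ebx=(-56)-20=-76
edx=26+8=34
edi=13+3=16
cmp edi, 22  (cmp 16,22)
jl L0: taken
ebx=(-76)^1=-75
ebx=(-75)-20=-95
edx=34+8=42
edi=16+3=19
cmp edi, 22  (cmp 19,22)
jl L0: taken
ebx=(-95)^1=-96
ebx=(-96)-20=-116
edx=42+8=50
edi=19+3=22
cmp edi, 22  (cmp 22,22)
jl L0: not taken
halt.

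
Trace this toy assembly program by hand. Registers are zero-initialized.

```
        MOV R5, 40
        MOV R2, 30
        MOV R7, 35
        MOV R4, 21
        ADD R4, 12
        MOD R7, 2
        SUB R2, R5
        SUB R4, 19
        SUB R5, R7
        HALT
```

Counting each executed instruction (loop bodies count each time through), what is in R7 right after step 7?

after MOV R5, 40: R5=40
after MOV R2, 30: R2=30
after MOV R7, 35: R7=35
after MOV R4, 21: R4=21
after ADD R4, 12: R4=21+12=33
after MOD R7, 2: R7=35%2=1
after SUB R2, R5: R2=30-40=-10
After step 7: R7 = 1.

1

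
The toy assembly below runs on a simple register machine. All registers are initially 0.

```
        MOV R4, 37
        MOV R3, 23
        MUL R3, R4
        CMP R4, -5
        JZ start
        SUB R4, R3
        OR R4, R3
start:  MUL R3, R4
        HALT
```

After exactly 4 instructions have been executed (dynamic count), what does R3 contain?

851

R4=37
R3=23
R3=23*37=851
CMP R4, -5  (cmp 37,-5)
After step 4: R3 = 851.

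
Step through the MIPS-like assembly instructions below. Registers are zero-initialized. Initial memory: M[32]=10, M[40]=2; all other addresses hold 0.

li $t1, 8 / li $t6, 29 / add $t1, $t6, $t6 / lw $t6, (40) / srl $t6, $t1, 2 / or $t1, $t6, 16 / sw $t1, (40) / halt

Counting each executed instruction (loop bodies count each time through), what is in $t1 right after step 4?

li $t1, 8 → $t1=8
li $t6, 29 → $t6=29
add $t1, $t6, $t6 → $t1=29+29=58
lw $t6, (40) → $t6=M[40]=2
After step 4: $t1 = 58.

58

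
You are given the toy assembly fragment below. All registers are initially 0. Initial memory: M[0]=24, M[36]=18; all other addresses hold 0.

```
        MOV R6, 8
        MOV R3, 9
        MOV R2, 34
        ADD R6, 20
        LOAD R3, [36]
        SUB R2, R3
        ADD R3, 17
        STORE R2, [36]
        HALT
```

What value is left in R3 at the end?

35

MOV R6, 8 → R6=8
MOV R3, 9 → R3=9
MOV R2, 34 → R2=34
ADD R6, 20 → R6=8+20=28
LOAD R3, [36] → R3=M[36]=18
SUB R2, R3 → R2=34-18=16
ADD R3, 17 → R3=18+17=35
STORE R2, [36] → M[36]=16
halt.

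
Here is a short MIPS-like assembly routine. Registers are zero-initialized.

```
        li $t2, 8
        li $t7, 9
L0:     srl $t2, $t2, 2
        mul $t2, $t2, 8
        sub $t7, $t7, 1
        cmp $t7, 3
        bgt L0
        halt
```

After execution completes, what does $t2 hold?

li $t2, 8 → $t2=8
li $t7, 9 → $t7=9
srl $t2, $t2, 2 → $t2=8>>2=2
mul $t2, $t2, 8 → $t2=2*8=16
sub $t7, $t7, 1 → $t7=9-1=8
cmp $t7, 3  (cmp 8,3)
bgt L0: taken
srl $t2, $t2, 2 → $t2=16>>2=4
mul $t2, $t2, 8 → $t2=4*8=32
sub $t7, $t7, 1 → $t7=8-1=7
cmp $t7, 3  (cmp 7,3)
bgt L0: taken
srl $t2, $t2, 2 → $t2=32>>2=8
mul $t2, $t2, 8 → $t2=8*8=64
sub $t7, $t7, 1 → $t7=7-1=6
cmp $t7, 3  (cmp 6,3)
bgt L0: taken
srl $t2, $t2, 2 → $t2=64>>2=16
mul $t2, $t2, 8 → $t2=16*8=128
sub $t7, $t7, 1 → $t7=6-1=5
cmp $t7, 3  (cmp 5,3)
bgt L0: taken
srl $t2, $t2, 2 → $t2=128>>2=32
mul $t2, $t2, 8 → $t2=32*8=256
sub $t7, $t7, 1 → $t7=5-1=4
cmp $t7, 3  (cmp 4,3)
bgt L0: taken
srl $t2, $t2, 2 → $t2=256>>2=64
mul $t2, $t2, 8 → $t2=64*8=512
sub $t7, $t7, 1 → $t7=4-1=3
cmp $t7, 3  (cmp 3,3)
bgt L0: not taken
halt.

512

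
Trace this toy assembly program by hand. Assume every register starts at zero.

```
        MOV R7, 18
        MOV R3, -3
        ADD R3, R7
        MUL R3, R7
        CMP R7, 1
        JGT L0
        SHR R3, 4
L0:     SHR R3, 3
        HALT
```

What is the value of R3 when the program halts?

33

MOV R7, 18 → R7=18
MOV R3, -3 → R3=-3
ADD R3, R7 → R3=(-3)+18=15
MUL R3, R7 → R3=15*18=270
CMP R7, 1  (cmp 18,1)
JGT L0: taken
SHR R3, 3 → R3=270>>3=33
halt.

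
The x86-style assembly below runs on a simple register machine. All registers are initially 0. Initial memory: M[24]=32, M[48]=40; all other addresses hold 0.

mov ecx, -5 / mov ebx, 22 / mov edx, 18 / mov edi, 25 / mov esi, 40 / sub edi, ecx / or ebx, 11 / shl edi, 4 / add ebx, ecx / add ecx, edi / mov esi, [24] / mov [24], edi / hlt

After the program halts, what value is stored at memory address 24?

mov ecx, -5 → ecx=-5
mov ebx, 22 → ebx=22
mov edx, 18 → edx=18
mov edi, 25 → edi=25
mov esi, 40 → esi=40
sub edi, ecx → edi=25-(-5)=30
or ebx, 11 → ebx=22|11=31
shl edi, 4 → edi=30<<4=480
add ebx, ecx → ebx=31+(-5)=26
add ecx, edi → ecx=(-5)+480=475
mov esi, [24] → esi=M[24]=32
mov [24], edi → M[24]=480
halt.

480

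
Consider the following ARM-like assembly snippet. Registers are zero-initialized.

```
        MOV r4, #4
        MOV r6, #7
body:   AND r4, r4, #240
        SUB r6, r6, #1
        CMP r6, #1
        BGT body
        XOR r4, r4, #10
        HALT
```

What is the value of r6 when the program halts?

1

r4=4
r6=7
r4=4&240=0
r6=7-1=6
CMP r6, #1  (cmp 6,1)
BGT body: taken
r4=0&240=0
r6=6-1=5
CMP r6, #1  (cmp 5,1)
BGT body: taken
r4=0&240=0
r6=5-1=4
CMP r6, #1  (cmp 4,1)
BGT body: taken
r4=0&240=0
r6=4-1=3
CMP r6, #1  (cmp 3,1)
BGT body: taken
r4=0&240=0
r6=3-1=2
CMP r6, #1  (cmp 2,1)
BGT body: taken
r4=0&240=0
r6=2-1=1
CMP r6, #1  (cmp 1,1)
BGT body: not taken
r4=0^10=10
halt.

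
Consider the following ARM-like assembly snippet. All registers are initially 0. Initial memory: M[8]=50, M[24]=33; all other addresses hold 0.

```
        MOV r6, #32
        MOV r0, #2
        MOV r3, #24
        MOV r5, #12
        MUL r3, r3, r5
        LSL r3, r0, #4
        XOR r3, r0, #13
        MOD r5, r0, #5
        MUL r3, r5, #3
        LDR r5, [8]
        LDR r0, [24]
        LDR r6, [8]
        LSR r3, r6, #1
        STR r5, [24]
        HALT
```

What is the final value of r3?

25

r6=32
r0=2
r3=24
r5=12
r3=24*12=288
r3=2<<4=32
r3=2^13=15
r5=2%5=2
r3=2*3=6
r5=M[8]=50
r0=M[24]=33
r6=M[8]=50
r3=50>>1=25
STR r5, [24] → M[24]=50
halt.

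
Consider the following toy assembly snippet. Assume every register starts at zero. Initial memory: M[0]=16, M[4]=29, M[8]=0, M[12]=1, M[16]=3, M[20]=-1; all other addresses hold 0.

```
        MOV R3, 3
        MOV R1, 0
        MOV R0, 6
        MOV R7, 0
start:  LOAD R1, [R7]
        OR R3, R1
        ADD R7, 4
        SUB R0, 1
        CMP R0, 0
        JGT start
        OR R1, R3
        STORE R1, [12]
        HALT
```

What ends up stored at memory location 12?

-1

MOV R3, 3 → R3=3
MOV R1, 0 → R1=0
MOV R0, 6 → R0=6
MOV R7, 0 → R7=0
LOAD R1, [R7] → R1=M[0]=16
OR R3, R1 → R3=3|16=19
ADD R7, 4 → R7=0+4=4
SUB R0, 1 → R0=6-1=5
CMP R0, 0  (cmp 5,0)
JGT start: taken
LOAD R1, [R7] → R1=M[4]=29
OR R3, R1 → R3=19|29=31
ADD R7, 4 → R7=4+4=8
SUB R0, 1 → R0=5-1=4
CMP R0, 0  (cmp 4,0)
JGT start: taken
LOAD R1, [R7] → R1=M[8]=0
OR R3, R1 → R3=31|0=31
ADD R7, 4 → R7=8+4=12
SUB R0, 1 → R0=4-1=3
CMP R0, 0  (cmp 3,0)
JGT start: taken
LOAD R1, [R7] → R1=M[12]=1
OR R3, R1 → R3=31|1=31
ADD R7, 4 → R7=12+4=16
SUB R0, 1 → R0=3-1=2
CMP R0, 0  (cmp 2,0)
JGT start: taken
LOAD R1, [R7] → R1=M[16]=3
OR R3, R1 → R3=31|3=31
ADD R7, 4 → R7=16+4=20
SUB R0, 1 → R0=2-1=1
CMP R0, 0  (cmp 1,0)
JGT start: taken
LOAD R1, [R7] → R1=M[20]=-1
OR R3, R1 → R3=31|(-1)=-1
ADD R7, 4 → R7=20+4=24
SUB R0, 1 → R0=1-1=0
CMP R0, 0  (cmp 0,0)
JGT start: not taken
OR R1, R3 → R1=(-1)|(-1)=-1
STORE R1, [12] → M[12]=-1
halt.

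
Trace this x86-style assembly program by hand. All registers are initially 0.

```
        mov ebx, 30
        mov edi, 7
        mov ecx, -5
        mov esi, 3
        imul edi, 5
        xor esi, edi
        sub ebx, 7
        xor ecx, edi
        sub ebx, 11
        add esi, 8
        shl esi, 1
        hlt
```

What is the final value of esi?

after mov ebx, 30: ebx=30
after mov edi, 7: edi=7
after mov ecx, -5: ecx=-5
after mov esi, 3: esi=3
after imul edi, 5: edi=7*5=35
after xor esi, edi: esi=3^35=32
after sub ebx, 7: ebx=30-7=23
after xor ecx, edi: ecx=(-5)^35=-40
after sub ebx, 11: ebx=23-11=12
after add esi, 8: esi=32+8=40
after shl esi, 1: esi=40<<1=80
halt.

80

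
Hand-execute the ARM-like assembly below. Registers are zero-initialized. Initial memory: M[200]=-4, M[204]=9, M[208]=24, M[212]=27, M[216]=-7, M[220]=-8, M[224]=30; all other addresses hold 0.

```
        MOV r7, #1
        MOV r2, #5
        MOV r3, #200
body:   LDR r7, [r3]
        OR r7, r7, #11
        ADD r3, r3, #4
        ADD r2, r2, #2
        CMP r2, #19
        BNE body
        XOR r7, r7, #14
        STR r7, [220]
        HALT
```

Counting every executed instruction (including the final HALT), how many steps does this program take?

MOV r7, #1 → r7=1
MOV r2, #5 → r2=5
MOV r3, #200 → r3=200
LDR r7, [r3] → r7=M[200]=-4
OR r7, r7, #11 → r7=(-4)|11=-1
ADD r3, r3, #4 → r3=200+4=204
ADD r2, r2, #2 → r2=5+2=7
CMP r2, #19  (cmp 7,19)
BNE body: taken
LDR r7, [r3] → r7=M[204]=9
OR r7, r7, #11 → r7=9|11=11
ADD r3, r3, #4 → r3=204+4=208
ADD r2, r2, #2 → r2=7+2=9
CMP r2, #19  (cmp 9,19)
BNE body: taken
LDR r7, [r3] → r7=M[208]=24
OR r7, r7, #11 → r7=24|11=27
ADD r3, r3, #4 → r3=208+4=212
ADD r2, r2, #2 → r2=9+2=11
CMP r2, #19  (cmp 11,19)
BNE body: taken
LDR r7, [r3] → r7=M[212]=27
OR r7, r7, #11 → r7=27|11=27
ADD r3, r3, #4 → r3=212+4=216
ADD r2, r2, #2 → r2=11+2=13
CMP r2, #19  (cmp 13,19)
BNE body: taken
LDR r7, [r3] → r7=M[216]=-7
OR r7, r7, #11 → r7=(-7)|11=-5
ADD r3, r3, #4 → r3=216+4=220
ADD r2, r2, #2 → r2=13+2=15
CMP r2, #19  (cmp 15,19)
BNE body: taken
LDR r7, [r3] → r7=M[220]=-8
OR r7, r7, #11 → r7=(-8)|11=-5
ADD r3, r3, #4 → r3=220+4=224
ADD r2, r2, #2 → r2=15+2=17
CMP r2, #19  (cmp 17,19)
BNE body: taken
LDR r7, [r3] → r7=M[224]=30
OR r7, r7, #11 → r7=30|11=31
ADD r3, r3, #4 → r3=224+4=228
ADD r2, r2, #2 → r2=17+2=19
CMP r2, #19  (cmp 19,19)
BNE body: not taken
XOR r7, r7, #14 → r7=31^14=17
STR r7, [220] → M[220]=17
halt.
Total executed instructions: 48.

48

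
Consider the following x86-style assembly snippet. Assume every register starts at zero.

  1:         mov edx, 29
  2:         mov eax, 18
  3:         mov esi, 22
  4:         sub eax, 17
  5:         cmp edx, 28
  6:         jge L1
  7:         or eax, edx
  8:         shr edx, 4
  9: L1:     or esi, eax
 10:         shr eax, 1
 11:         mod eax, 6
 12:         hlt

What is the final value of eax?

edx=29
eax=18
esi=22
eax=18-17=1
cmp edx, 28  (cmp 29,28)
jge L1: taken
esi=22|1=23
eax=1>>1=0
eax=0%6=0
halt.

0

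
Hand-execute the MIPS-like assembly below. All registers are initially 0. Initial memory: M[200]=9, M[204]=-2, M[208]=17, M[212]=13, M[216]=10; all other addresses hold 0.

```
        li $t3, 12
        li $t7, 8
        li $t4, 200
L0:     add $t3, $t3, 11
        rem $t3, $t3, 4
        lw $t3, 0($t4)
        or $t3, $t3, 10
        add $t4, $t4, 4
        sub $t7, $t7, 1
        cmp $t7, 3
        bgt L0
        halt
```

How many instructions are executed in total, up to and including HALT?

44

$t3=12
$t7=8
$t4=200
$t3=12+11=23
$t3=23%4=3
$t3=M[200]=9
$t3=9|10=11
$t4=200+4=204
$t7=8-1=7
cmp $t7, 3  (cmp 7,3)
bgt L0: taken
$t3=11+11=22
$t3=22%4=2
$t3=M[204]=-2
$t3=(-2)|10=-2
$t4=204+4=208
$t7=7-1=6
cmp $t7, 3  (cmp 6,3)
bgt L0: taken
$t3=(-2)+11=9
$t3=9%4=1
$t3=M[208]=17
$t3=17|10=27
$t4=208+4=212
$t7=6-1=5
cmp $t7, 3  (cmp 5,3)
bgt L0: taken
$t3=27+11=38
$t3=38%4=2
$t3=M[212]=13
$t3=13|10=15
$t4=212+4=216
$t7=5-1=4
cmp $t7, 3  (cmp 4,3)
bgt L0: taken
$t3=15+11=26
$t3=26%4=2
$t3=M[216]=10
$t3=10|10=10
$t4=216+4=220
$t7=4-1=3
cmp $t7, 3  (cmp 3,3)
bgt L0: not taken
halt.
Total executed instructions: 44.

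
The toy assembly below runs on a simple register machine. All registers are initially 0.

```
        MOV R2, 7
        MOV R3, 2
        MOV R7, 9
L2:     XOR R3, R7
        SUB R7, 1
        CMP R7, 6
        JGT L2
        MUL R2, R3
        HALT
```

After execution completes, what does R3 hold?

MOV R2, 7 → R2=7
MOV R3, 2 → R3=2
MOV R7, 9 → R7=9
XOR R3, R7 → R3=2^9=11
SUB R7, 1 → R7=9-1=8
CMP R7, 6  (cmp 8,6)
JGT L2: taken
XOR R3, R7 → R3=11^8=3
SUB R7, 1 → R7=8-1=7
CMP R7, 6  (cmp 7,6)
JGT L2: taken
XOR R3, R7 → R3=3^7=4
SUB R7, 1 → R7=7-1=6
CMP R7, 6  (cmp 6,6)
JGT L2: not taken
MUL R2, R3 → R2=7*4=28
halt.

4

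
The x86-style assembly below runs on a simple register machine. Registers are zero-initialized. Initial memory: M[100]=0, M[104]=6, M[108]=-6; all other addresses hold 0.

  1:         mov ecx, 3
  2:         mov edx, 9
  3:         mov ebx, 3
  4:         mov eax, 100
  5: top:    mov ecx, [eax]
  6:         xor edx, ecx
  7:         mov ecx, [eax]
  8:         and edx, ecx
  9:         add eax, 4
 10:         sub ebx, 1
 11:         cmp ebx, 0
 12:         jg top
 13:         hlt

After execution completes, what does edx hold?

-8

after mov ecx, 3: ecx=3
after mov edx, 9: edx=9
after mov ebx, 3: ebx=3
after mov eax, 100: eax=100
after mov ecx, [eax]: ecx=M[100]=0
after xor edx, ecx: edx=9^0=9
after mov ecx, [eax]: ecx=M[100]=0
after and edx, ecx: edx=9&0=0
after add eax, 4: eax=100+4=104
after sub ebx, 1: ebx=3-1=2
cmp ebx, 0  (cmp 2,0)
jg top: taken
after mov ecx, [eax]: ecx=M[104]=6
after xor edx, ecx: edx=0^6=6
after mov ecx, [eax]: ecx=M[104]=6
after and edx, ecx: edx=6&6=6
after add eax, 4: eax=104+4=108
after sub ebx, 1: ebx=2-1=1
cmp ebx, 0  (cmp 1,0)
jg top: taken
after mov ecx, [eax]: ecx=M[108]=-6
after xor edx, ecx: edx=6^(-6)=-4
after mov ecx, [eax]: ecx=M[108]=-6
after and edx, ecx: edx=(-4)&(-6)=-8
after add eax, 4: eax=108+4=112
after sub ebx, 1: ebx=1-1=0
cmp ebx, 0  (cmp 0,0)
jg top: not taken
halt.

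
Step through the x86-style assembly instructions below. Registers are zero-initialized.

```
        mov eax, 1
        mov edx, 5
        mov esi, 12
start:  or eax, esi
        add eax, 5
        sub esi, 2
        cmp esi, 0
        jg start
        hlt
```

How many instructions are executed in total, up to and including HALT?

34

eax=1
edx=5
esi=12
eax=1|12=13
eax=13+5=18
esi=12-2=10
cmp esi, 0  (cmp 10,0)
jg start: taken
eax=18|10=26
eax=26+5=31
esi=10-2=8
cmp esi, 0  (cmp 8,0)
jg start: taken
eax=31|8=31
eax=31+5=36
esi=8-2=6
cmp esi, 0  (cmp 6,0)
jg start: taken
eax=36|6=38
eax=38+5=43
esi=6-2=4
cmp esi, 0  (cmp 4,0)
jg start: taken
eax=43|4=47
eax=47+5=52
esi=4-2=2
cmp esi, 0  (cmp 2,0)
jg start: taken
eax=52|2=54
eax=54+5=59
esi=2-2=0
cmp esi, 0  (cmp 0,0)
jg start: not taken
halt.
Total executed instructions: 34.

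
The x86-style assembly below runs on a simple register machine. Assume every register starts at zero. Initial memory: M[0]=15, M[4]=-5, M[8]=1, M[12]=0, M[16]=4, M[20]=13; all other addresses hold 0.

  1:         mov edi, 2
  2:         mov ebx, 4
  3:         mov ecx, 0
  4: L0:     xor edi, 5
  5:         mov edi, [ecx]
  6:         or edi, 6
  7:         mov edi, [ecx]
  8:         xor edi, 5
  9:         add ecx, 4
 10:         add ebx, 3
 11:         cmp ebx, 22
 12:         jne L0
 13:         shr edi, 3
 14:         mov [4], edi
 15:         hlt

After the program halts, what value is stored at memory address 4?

1

edi=2
ebx=4
ecx=0
edi=2^5=7
edi=M[0]=15
edi=15|6=15
edi=M[0]=15
edi=15^5=10
ecx=0+4=4
ebx=4+3=7
cmp ebx, 22  (cmp 7,22)
jne L0: taken
edi=10^5=15
edi=M[4]=-5
edi=(-5)|6=-1
edi=M[4]=-5
edi=(-5)^5=-2
ecx=4+4=8
ebx=7+3=10
cmp ebx, 22  (cmp 10,22)
jne L0: taken
edi=(-2)^5=-5
edi=M[8]=1
edi=1|6=7
edi=M[8]=1
edi=1^5=4
ecx=8+4=12
ebx=10+3=13
cmp ebx, 22  (cmp 13,22)
jne L0: taken
edi=4^5=1
edi=M[12]=0
edi=0|6=6
edi=M[12]=0
edi=0^5=5
ecx=12+4=16
ebx=13+3=16
cmp ebx, 22  (cmp 16,22)
jne L0: taken
edi=5^5=0
edi=M[16]=4
edi=4|6=6
edi=M[16]=4
edi=4^5=1
ecx=16+4=20
ebx=16+3=19
cmp ebx, 22  (cmp 19,22)
jne L0: taken
edi=1^5=4
edi=M[20]=13
edi=13|6=15
edi=M[20]=13
edi=13^5=8
ecx=20+4=24
ebx=19+3=22
cmp ebx, 22  (cmp 22,22)
jne L0: not taken
edi=8>>3=1
mov [4], edi → M[4]=1
halt.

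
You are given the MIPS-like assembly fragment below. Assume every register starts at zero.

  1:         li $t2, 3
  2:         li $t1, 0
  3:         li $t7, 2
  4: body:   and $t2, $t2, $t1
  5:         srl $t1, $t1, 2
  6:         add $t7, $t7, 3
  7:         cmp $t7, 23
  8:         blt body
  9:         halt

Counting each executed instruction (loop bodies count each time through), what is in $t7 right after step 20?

11

$t2=3
$t1=0
$t7=2
$t2=3&0=0
$t1=0>>2=0
$t7=2+3=5
cmp $t7, 23  (cmp 5,23)
blt body: taken
$t2=0&0=0
$t1=0>>2=0
$t7=5+3=8
cmp $t7, 23  (cmp 8,23)
blt body: taken
$t2=0&0=0
$t1=0>>2=0
$t7=8+3=11
cmp $t7, 23  (cmp 11,23)
blt body: taken
$t2=0&0=0
$t1=0>>2=0
After step 20: $t7 = 11.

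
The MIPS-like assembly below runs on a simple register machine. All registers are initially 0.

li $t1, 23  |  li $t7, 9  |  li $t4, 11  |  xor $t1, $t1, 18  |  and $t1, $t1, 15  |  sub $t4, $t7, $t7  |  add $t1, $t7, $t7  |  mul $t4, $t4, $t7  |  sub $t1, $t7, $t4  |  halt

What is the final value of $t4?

0

li $t1, 23 → $t1=23
li $t7, 9 → $t7=9
li $t4, 11 → $t4=11
xor $t1, $t1, 18 → $t1=23^18=5
and $t1, $t1, 15 → $t1=5&15=5
sub $t4, $t7, $t7 → $t4=9-9=0
add $t1, $t7, $t7 → $t1=9+9=18
mul $t4, $t4, $t7 → $t4=0*9=0
sub $t1, $t7, $t4 → $t1=9-0=9
halt.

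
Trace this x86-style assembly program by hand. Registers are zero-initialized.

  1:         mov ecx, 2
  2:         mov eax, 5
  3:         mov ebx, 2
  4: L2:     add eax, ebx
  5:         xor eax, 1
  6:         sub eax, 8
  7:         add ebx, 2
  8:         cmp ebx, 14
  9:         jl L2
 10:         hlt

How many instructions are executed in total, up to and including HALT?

ecx=2
eax=5
ebx=2
eax=5+2=7
eax=7^1=6
eax=6-8=-2
ebx=2+2=4
cmp ebx, 14  (cmp 4,14)
jl L2: taken
eax=(-2)+4=2
eax=2^1=3
eax=3-8=-5
ebx=4+2=6
cmp ebx, 14  (cmp 6,14)
jl L2: taken
eax=(-5)+6=1
eax=1^1=0
eax=0-8=-8
ebx=6+2=8
cmp ebx, 14  (cmp 8,14)
jl L2: taken
eax=(-8)+8=0
eax=0^1=1
eax=1-8=-7
ebx=8+2=10
cmp ebx, 14  (cmp 10,14)
jl L2: taken
eax=(-7)+10=3
eax=3^1=2
eax=2-8=-6
ebx=10+2=12
cmp ebx, 14  (cmp 12,14)
jl L2: taken
eax=(-6)+12=6
eax=6^1=7
eax=7-8=-1
ebx=12+2=14
cmp ebx, 14  (cmp 14,14)
jl L2: not taken
halt.
Total executed instructions: 40.

40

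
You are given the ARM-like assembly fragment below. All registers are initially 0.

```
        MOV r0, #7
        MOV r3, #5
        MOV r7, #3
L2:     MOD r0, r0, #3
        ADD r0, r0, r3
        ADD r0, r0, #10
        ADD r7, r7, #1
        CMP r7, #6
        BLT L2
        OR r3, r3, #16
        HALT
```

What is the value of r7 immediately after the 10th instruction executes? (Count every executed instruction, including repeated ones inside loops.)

4

MOV r0, #7 → r0=7
MOV r3, #5 → r3=5
MOV r7, #3 → r7=3
MOD r0, r0, #3 → r0=7%3=1
ADD r0, r0, r3 → r0=1+5=6
ADD r0, r0, #10 → r0=6+10=16
ADD r7, r7, #1 → r7=3+1=4
CMP r7, #6  (cmp 4,6)
BLT L2: taken
MOD r0, r0, #3 → r0=16%3=1
After step 10: r7 = 4.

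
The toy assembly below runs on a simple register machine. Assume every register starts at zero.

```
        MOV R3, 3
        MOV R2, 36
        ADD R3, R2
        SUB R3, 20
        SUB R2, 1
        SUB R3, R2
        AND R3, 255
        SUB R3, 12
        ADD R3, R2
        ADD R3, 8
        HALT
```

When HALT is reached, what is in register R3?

MOV R3, 3 → R3=3
MOV R2, 36 → R2=36
ADD R3, R2 → R3=3+36=39
SUB R3, 20 → R3=39-20=19
SUB R2, 1 → R2=36-1=35
SUB R3, R2 → R3=19-35=-16
AND R3, 255 → R3=(-16)&255=240
SUB R3, 12 → R3=240-12=228
ADD R3, R2 → R3=228+35=263
ADD R3, 8 → R3=263+8=271
halt.

271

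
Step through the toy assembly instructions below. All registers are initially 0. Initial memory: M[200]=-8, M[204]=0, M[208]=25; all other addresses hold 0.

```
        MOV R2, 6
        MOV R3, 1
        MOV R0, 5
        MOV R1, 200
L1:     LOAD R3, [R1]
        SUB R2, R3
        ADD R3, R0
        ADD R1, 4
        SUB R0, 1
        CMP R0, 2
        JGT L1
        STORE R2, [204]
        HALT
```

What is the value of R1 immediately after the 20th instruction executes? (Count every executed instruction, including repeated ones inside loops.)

208

MOV R2, 6 → R2=6
MOV R3, 1 → R3=1
MOV R0, 5 → R0=5
MOV R1, 200 → R1=200
LOAD R3, [R1] → R3=M[200]=-8
SUB R2, R3 → R2=6-(-8)=14
ADD R3, R0 → R3=(-8)+5=-3
ADD R1, 4 → R1=200+4=204
SUB R0, 1 → R0=5-1=4
CMP R0, 2  (cmp 4,2)
JGT L1: taken
LOAD R3, [R1] → R3=M[204]=0
SUB R2, R3 → R2=14-0=14
ADD R3, R0 → R3=0+4=4
ADD R1, 4 → R1=204+4=208
SUB R0, 1 → R0=4-1=3
CMP R0, 2  (cmp 3,2)
JGT L1: taken
LOAD R3, [R1] → R3=M[208]=25
SUB R2, R3 → R2=14-25=-11
After step 20: R1 = 208.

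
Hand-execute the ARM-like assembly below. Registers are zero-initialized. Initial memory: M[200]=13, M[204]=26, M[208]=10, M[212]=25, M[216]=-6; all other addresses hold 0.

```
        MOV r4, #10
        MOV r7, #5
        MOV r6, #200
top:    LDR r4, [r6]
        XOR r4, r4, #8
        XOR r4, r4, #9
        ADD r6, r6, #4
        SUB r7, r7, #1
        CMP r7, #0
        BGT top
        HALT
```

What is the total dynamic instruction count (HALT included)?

39

MOV r4, #10 → r4=10
MOV r7, #5 → r7=5
MOV r6, #200 → r6=200
LDR r4, [r6] → r4=M[200]=13
XOR r4, r4, #8 → r4=13^8=5
XOR r4, r4, #9 → r4=5^9=12
ADD r6, r6, #4 → r6=200+4=204
SUB r7, r7, #1 → r7=5-1=4
CMP r7, #0  (cmp 4,0)
BGT top: taken
LDR r4, [r6] → r4=M[204]=26
XOR r4, r4, #8 → r4=26^8=18
XOR r4, r4, #9 → r4=18^9=27
ADD r6, r6, #4 → r6=204+4=208
SUB r7, r7, #1 → r7=4-1=3
CMP r7, #0  (cmp 3,0)
BGT top: taken
LDR r4, [r6] → r4=M[208]=10
XOR r4, r4, #8 → r4=10^8=2
XOR r4, r4, #9 → r4=2^9=11
ADD r6, r6, #4 → r6=208+4=212
SUB r7, r7, #1 → r7=3-1=2
CMP r7, #0  (cmp 2,0)
BGT top: taken
LDR r4, [r6] → r4=M[212]=25
XOR r4, r4, #8 → r4=25^8=17
XOR r4, r4, #9 → r4=17^9=24
ADD r6, r6, #4 → r6=212+4=216
SUB r7, r7, #1 → r7=2-1=1
CMP r7, #0  (cmp 1,0)
BGT top: taken
LDR r4, [r6] → r4=M[216]=-6
XOR r4, r4, #8 → r4=(-6)^8=-14
XOR r4, r4, #9 → r4=(-14)^9=-5
ADD r6, r6, #4 → r6=216+4=220
SUB r7, r7, #1 → r7=1-1=0
CMP r7, #0  (cmp 0,0)
BGT top: not taken
halt.
Total executed instructions: 39.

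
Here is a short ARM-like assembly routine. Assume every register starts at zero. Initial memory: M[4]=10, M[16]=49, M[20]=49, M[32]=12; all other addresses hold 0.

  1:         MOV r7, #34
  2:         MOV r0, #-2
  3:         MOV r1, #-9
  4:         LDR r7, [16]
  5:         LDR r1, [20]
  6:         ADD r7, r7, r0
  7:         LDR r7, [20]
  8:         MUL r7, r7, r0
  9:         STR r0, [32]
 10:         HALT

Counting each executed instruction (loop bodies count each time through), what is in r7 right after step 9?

MOV r7, #34 → r7=34
MOV r0, #-2 → r0=-2
MOV r1, #-9 → r1=-9
LDR r7, [16] → r7=M[16]=49
LDR r1, [20] → r1=M[20]=49
ADD r7, r7, r0 → r7=49+(-2)=47
LDR r7, [20] → r7=M[20]=49
MUL r7, r7, r0 → r7=49*(-2)=-98
STR r0, [32] → M[32]=-2
After step 9: r7 = -98.

-98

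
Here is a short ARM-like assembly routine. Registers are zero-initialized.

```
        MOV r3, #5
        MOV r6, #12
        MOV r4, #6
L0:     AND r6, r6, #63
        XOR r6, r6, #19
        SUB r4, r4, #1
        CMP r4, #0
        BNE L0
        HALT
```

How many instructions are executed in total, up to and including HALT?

34

MOV r3, #5 → r3=5
MOV r6, #12 → r6=12
MOV r4, #6 → r4=6
AND r6, r6, #63 → r6=12&63=12
XOR r6, r6, #19 → r6=12^19=31
SUB r4, r4, #1 → r4=6-1=5
CMP r4, #0  (cmp 5,0)
BNE L0: taken
AND r6, r6, #63 → r6=31&63=31
XOR r6, r6, #19 → r6=31^19=12
SUB r4, r4, #1 → r4=5-1=4
CMP r4, #0  (cmp 4,0)
BNE L0: taken
AND r6, r6, #63 → r6=12&63=12
XOR r6, r6, #19 → r6=12^19=31
SUB r4, r4, #1 → r4=4-1=3
CMP r4, #0  (cmp 3,0)
BNE L0: taken
AND r6, r6, #63 → r6=31&63=31
XOR r6, r6, #19 → r6=31^19=12
SUB r4, r4, #1 → r4=3-1=2
CMP r4, #0  (cmp 2,0)
BNE L0: taken
AND r6, r6, #63 → r6=12&63=12
XOR r6, r6, #19 → r6=12^19=31
SUB r4, r4, #1 → r4=2-1=1
CMP r4, #0  (cmp 1,0)
BNE L0: taken
AND r6, r6, #63 → r6=31&63=31
XOR r6, r6, #19 → r6=31^19=12
SUB r4, r4, #1 → r4=1-1=0
CMP r4, #0  (cmp 0,0)
BNE L0: not taken
halt.
Total executed instructions: 34.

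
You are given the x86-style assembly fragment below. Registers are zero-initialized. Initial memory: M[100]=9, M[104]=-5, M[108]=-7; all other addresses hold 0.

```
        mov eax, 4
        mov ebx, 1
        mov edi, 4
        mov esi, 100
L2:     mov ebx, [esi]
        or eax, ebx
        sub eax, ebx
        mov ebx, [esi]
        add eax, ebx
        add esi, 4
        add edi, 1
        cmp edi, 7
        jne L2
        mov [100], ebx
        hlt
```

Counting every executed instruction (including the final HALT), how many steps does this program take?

eax=4
ebx=1
edi=4
esi=100
ebx=M[100]=9
eax=4|9=13
eax=13-9=4
ebx=M[100]=9
eax=4+9=13
esi=100+4=104
edi=4+1=5
cmp edi, 7  (cmp 5,7)
jne L2: taken
ebx=M[104]=-5
eax=13|(-5)=-1
eax=(-1)-(-5)=4
ebx=M[104]=-5
eax=4+(-5)=-1
esi=104+4=108
edi=5+1=6
cmp edi, 7  (cmp 6,7)
jne L2: taken
ebx=M[108]=-7
eax=(-1)|(-7)=-1
eax=(-1)-(-7)=6
ebx=M[108]=-7
eax=6+(-7)=-1
esi=108+4=112
edi=6+1=7
cmp edi, 7  (cmp 7,7)
jne L2: not taken
mov [100], ebx → M[100]=-7
halt.
Total executed instructions: 33.

33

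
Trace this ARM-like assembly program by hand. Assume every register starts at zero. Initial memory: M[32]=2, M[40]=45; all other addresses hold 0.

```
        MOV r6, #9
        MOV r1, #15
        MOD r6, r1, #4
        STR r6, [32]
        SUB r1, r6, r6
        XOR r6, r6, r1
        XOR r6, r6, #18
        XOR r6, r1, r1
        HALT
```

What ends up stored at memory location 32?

r6=9
r1=15
r6=15%4=3
STR r6, [32] → M[32]=3
r1=3-3=0
r6=3^0=3
r6=3^18=17
r6=0^0=0
halt.

3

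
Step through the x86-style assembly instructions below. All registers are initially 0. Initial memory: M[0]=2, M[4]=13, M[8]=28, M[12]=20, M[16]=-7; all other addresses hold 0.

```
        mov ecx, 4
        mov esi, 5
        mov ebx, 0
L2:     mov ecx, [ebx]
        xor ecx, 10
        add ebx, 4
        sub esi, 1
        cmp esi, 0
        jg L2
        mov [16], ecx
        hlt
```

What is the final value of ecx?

-13

mov ecx, 4 → ecx=4
mov esi, 5 → esi=5
mov ebx, 0 → ebx=0
mov ecx, [ebx] → ecx=M[0]=2
xor ecx, 10 → ecx=2^10=8
add ebx, 4 → ebx=0+4=4
sub esi, 1 → esi=5-1=4
cmp esi, 0  (cmp 4,0)
jg L2: taken
mov ecx, [ebx] → ecx=M[4]=13
xor ecx, 10 → ecx=13^10=7
add ebx, 4 → ebx=4+4=8
sub esi, 1 → esi=4-1=3
cmp esi, 0  (cmp 3,0)
jg L2: taken
mov ecx, [ebx] → ecx=M[8]=28
xor ecx, 10 → ecx=28^10=22
add ebx, 4 → ebx=8+4=12
sub esi, 1 → esi=3-1=2
cmp esi, 0  (cmp 2,0)
jg L2: taken
mov ecx, [ebx] → ecx=M[12]=20
xor ecx, 10 → ecx=20^10=30
add ebx, 4 → ebx=12+4=16
sub esi, 1 → esi=2-1=1
cmp esi, 0  (cmp 1,0)
jg L2: taken
mov ecx, [ebx] → ecx=M[16]=-7
xor ecx, 10 → ecx=(-7)^10=-13
add ebx, 4 → ebx=16+4=20
sub esi, 1 → esi=1-1=0
cmp esi, 0  (cmp 0,0)
jg L2: not taken
mov [16], ecx → M[16]=-13
halt.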